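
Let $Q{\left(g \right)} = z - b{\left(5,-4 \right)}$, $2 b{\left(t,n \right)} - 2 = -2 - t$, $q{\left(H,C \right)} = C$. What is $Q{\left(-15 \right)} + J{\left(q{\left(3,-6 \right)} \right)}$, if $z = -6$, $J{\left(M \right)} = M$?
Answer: $- \frac{19}{2} \approx -9.5$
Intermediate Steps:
$b{\left(t,n \right)} = - \frac{t}{2}$ ($b{\left(t,n \right)} = 1 + \frac{-2 - t}{2} = 1 - \left(1 + \frac{t}{2}\right) = - \frac{t}{2}$)
$Q{\left(g \right)} = - \frac{7}{2}$ ($Q{\left(g \right)} = -6 - \left(- \frac{1}{2}\right) 5 = -6 - - \frac{5}{2} = -6 + \frac{5}{2} = - \frac{7}{2}$)
$Q{\left(-15 \right)} + J{\left(q{\left(3,-6 \right)} \right)} = - \frac{7}{2} - 6 = - \frac{19}{2}$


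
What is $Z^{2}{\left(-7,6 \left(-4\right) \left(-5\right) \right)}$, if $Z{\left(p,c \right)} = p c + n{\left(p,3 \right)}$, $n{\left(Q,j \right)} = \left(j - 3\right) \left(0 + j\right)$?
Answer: $705600$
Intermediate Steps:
$n{\left(Q,j \right)} = j \left(-3 + j\right)$ ($n{\left(Q,j \right)} = \left(-3 + j\right) j = j \left(-3 + j\right)$)
$Z{\left(p,c \right)} = c p$ ($Z{\left(p,c \right)} = p c + 3 \left(-3 + 3\right) = c p + 3 \cdot 0 = c p + 0 = c p$)
$Z^{2}{\left(-7,6 \left(-4\right) \left(-5\right) \right)} = \left(6 \left(-4\right) \left(-5\right) \left(-7\right)\right)^{2} = \left(\left(-24\right) \left(-5\right) \left(-7\right)\right)^{2} = \left(120 \left(-7\right)\right)^{2} = \left(-840\right)^{2} = 705600$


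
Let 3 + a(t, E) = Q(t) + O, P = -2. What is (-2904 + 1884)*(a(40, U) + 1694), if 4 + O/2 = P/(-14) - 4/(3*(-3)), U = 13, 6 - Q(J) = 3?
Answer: -36139280/21 ≈ -1.7209e+6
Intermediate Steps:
Q(J) = 3 (Q(J) = 6 - 1*3 = 6 - 3 = 3)
O = -430/63 (O = -8 + 2*(-2/(-14) - 4/(3*(-3))) = -8 + 2*(-2*(-1/14) - 4/(-9)) = -8 + 2*(⅐ - 4*(-⅑)) = -8 + 2*(⅐ + 4/9) = -8 + 2*(37/63) = -8 + 74/63 = -430/63 ≈ -6.8254)
a(t, E) = -430/63 (a(t, E) = -3 + (3 - 430/63) = -3 - 241/63 = -430/63)
(-2904 + 1884)*(a(40, U) + 1694) = (-2904 + 1884)*(-430/63 + 1694) = -1020*106292/63 = -36139280/21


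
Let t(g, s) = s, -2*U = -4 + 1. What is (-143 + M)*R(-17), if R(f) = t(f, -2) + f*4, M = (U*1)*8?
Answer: 9170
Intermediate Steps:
U = 3/2 (U = -(-4 + 1)/2 = -1/2*(-3) = 3/2 ≈ 1.5000)
M = 12 (M = ((3/2)*1)*8 = (3/2)*8 = 12)
R(f) = -2 + 4*f (R(f) = -2 + f*4 = -2 + 4*f)
(-143 + M)*R(-17) = (-143 + 12)*(-2 + 4*(-17)) = -131*(-2 - 68) = -131*(-70) = 9170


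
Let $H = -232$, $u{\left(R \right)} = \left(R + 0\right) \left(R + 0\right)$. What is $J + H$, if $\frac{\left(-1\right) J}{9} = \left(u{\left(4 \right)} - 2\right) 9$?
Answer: $-1366$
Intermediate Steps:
$u{\left(R \right)} = R^{2}$ ($u{\left(R \right)} = R R = R^{2}$)
$J = -1134$ ($J = - 9 \left(4^{2} - 2\right) 9 = - 9 \left(16 - 2\right) 9 = - 9 \cdot 14 \cdot 9 = \left(-9\right) 126 = -1134$)
$J + H = -1134 - 232 = -1366$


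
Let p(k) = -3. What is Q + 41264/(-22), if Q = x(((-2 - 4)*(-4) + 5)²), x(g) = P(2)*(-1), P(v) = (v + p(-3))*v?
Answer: -20610/11 ≈ -1873.6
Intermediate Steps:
P(v) = v*(-3 + v) (P(v) = (v - 3)*v = (-3 + v)*v = v*(-3 + v))
x(g) = 2 (x(g) = (2*(-3 + 2))*(-1) = (2*(-1))*(-1) = -2*(-1) = 2)
Q = 2
Q + 41264/(-22) = 2 + 41264/(-22) = 2 + 41264*(-1/22) = 2 - 20632/11 = -20610/11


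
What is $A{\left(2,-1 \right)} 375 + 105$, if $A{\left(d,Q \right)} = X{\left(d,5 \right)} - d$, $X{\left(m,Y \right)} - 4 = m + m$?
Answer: $2355$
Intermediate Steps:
$X{\left(m,Y \right)} = 4 + 2 m$ ($X{\left(m,Y \right)} = 4 + \left(m + m\right) = 4 + 2 m$)
$A{\left(d,Q \right)} = 4 + d$ ($A{\left(d,Q \right)} = \left(4 + 2 d\right) - d = 4 + d$)
$A{\left(2,-1 \right)} 375 + 105 = \left(4 + 2\right) 375 + 105 = 6 \cdot 375 + 105 = 2250 + 105 = 2355$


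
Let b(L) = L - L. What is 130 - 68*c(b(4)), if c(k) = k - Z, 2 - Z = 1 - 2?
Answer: 334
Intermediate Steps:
Z = 3 (Z = 2 - (1 - 2) = 2 - 1*(-1) = 2 + 1 = 3)
b(L) = 0
c(k) = -3 + k (c(k) = k - 1*3 = k - 3 = -3 + k)
130 - 68*c(b(4)) = 130 - 68*(-3 + 0) = 130 - 68*(-3) = 130 + 204 = 334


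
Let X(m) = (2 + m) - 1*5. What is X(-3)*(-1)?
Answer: 6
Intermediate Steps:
X(m) = -3 + m (X(m) = (2 + m) - 5 = -3 + m)
X(-3)*(-1) = (-3 - 3)*(-1) = -6*(-1) = 6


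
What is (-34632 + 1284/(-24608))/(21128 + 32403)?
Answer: -213056385/329322712 ≈ -0.64695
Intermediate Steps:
(-34632 + 1284/(-24608))/(21128 + 32403) = (-34632 + 1284*(-1/24608))/53531 = (-34632 - 321/6152)*(1/53531) = -213056385/6152*1/53531 = -213056385/329322712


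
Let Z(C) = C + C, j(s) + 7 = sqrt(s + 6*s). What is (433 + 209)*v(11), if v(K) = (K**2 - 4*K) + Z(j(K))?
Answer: 40446 + 1284*sqrt(77) ≈ 51713.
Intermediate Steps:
j(s) = -7 + sqrt(7)*sqrt(s) (j(s) = -7 + sqrt(s + 6*s) = -7 + sqrt(7*s) = -7 + sqrt(7)*sqrt(s))
Z(C) = 2*C
v(K) = -14 + K**2 - 4*K + 2*sqrt(7)*sqrt(K) (v(K) = (K**2 - 4*K) + 2*(-7 + sqrt(7)*sqrt(K)) = (K**2 - 4*K) + (-14 + 2*sqrt(7)*sqrt(K)) = -14 + K**2 - 4*K + 2*sqrt(7)*sqrt(K))
(433 + 209)*v(11) = (433 + 209)*(-14 + 11**2 - 4*11 + 2*sqrt(7)*sqrt(11)) = 642*(-14 + 121 - 44 + 2*sqrt(77)) = 642*(63 + 2*sqrt(77)) = 40446 + 1284*sqrt(77)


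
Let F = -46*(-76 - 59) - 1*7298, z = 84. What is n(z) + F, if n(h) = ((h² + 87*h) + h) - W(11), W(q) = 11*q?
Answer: 13239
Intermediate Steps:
n(h) = -121 + h² + 88*h (n(h) = ((h² + 87*h) + h) - 11*11 = (h² + 88*h) - 1*121 = (h² + 88*h) - 121 = -121 + h² + 88*h)
F = -1088 (F = -46*(-135) - 7298 = 6210 - 7298 = -1088)
n(z) + F = (-121 + 84² + 88*84) - 1088 = (-121 + 7056 + 7392) - 1088 = 14327 - 1088 = 13239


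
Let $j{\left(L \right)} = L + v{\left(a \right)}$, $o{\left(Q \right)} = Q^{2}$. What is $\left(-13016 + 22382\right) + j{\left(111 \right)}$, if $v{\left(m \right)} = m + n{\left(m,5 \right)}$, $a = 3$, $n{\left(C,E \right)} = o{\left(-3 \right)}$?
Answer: $9489$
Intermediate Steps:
$n{\left(C,E \right)} = 9$ ($n{\left(C,E \right)} = \left(-3\right)^{2} = 9$)
$v{\left(m \right)} = 9 + m$ ($v{\left(m \right)} = m + 9 = 9 + m$)
$j{\left(L \right)} = 12 + L$ ($j{\left(L \right)} = L + \left(9 + 3\right) = L + 12 = 12 + L$)
$\left(-13016 + 22382\right) + j{\left(111 \right)} = \left(-13016 + 22382\right) + \left(12 + 111\right) = 9366 + 123 = 9489$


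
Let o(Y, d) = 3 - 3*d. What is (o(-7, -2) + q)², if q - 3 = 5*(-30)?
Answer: 19044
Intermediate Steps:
q = -147 (q = 3 + 5*(-30) = 3 - 150 = -147)
(o(-7, -2) + q)² = ((3 - 3*(-2)) - 147)² = ((3 + 6) - 147)² = (9 - 147)² = (-138)² = 19044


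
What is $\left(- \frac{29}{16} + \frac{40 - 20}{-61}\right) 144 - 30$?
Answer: $- \frac{20631}{61} \approx -338.21$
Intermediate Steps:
$\left(- \frac{29}{16} + \frac{40 - 20}{-61}\right) 144 - 30 = \left(\left(-29\right) \frac{1}{16} + \left(40 - 20\right) \left(- \frac{1}{61}\right)\right) 144 - 30 = \left(- \frac{29}{16} + 20 \left(- \frac{1}{61}\right)\right) 144 - 30 = \left(- \frac{29}{16} - \frac{20}{61}\right) 144 - 30 = \left(- \frac{2089}{976}\right) 144 - 30 = - \frac{18801}{61} - 30 = - \frac{20631}{61}$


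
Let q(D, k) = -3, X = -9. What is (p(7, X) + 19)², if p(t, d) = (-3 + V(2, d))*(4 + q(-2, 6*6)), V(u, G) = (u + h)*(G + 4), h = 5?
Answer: 361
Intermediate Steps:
V(u, G) = (4 + G)*(5 + u) (V(u, G) = (u + 5)*(G + 4) = (5 + u)*(4 + G) = (4 + G)*(5 + u))
p(t, d) = 25 + 7*d (p(t, d) = (-3 + (20 + 4*2 + 5*d + d*2))*(4 - 3) = (-3 + (20 + 8 + 5*d + 2*d))*1 = (-3 + (28 + 7*d))*1 = (25 + 7*d)*1 = 25 + 7*d)
(p(7, X) + 19)² = ((25 + 7*(-9)) + 19)² = ((25 - 63) + 19)² = (-38 + 19)² = (-19)² = 361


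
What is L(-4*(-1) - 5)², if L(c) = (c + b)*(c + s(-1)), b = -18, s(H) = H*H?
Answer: 0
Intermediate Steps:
s(H) = H²
L(c) = (1 + c)*(-18 + c) (L(c) = (c - 18)*(c + (-1)²) = (-18 + c)*(c + 1) = (-18 + c)*(1 + c) = (1 + c)*(-18 + c))
L(-4*(-1) - 5)² = (-18 + (-4*(-1) - 5)² - 17*(-4*(-1) - 5))² = (-18 + (4 - 5)² - 17*(4 - 5))² = (-18 + (-1)² - 17*(-1))² = (-18 + 1 + 17)² = 0² = 0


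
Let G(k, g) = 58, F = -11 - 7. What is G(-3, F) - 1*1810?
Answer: -1752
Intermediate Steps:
F = -18
G(-3, F) - 1*1810 = 58 - 1*1810 = 58 - 1810 = -1752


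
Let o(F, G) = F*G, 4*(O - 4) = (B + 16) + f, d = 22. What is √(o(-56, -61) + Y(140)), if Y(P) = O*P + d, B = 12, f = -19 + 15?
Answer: √4838 ≈ 69.556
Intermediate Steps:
f = -4
O = 10 (O = 4 + ((12 + 16) - 4)/4 = 4 + (28 - 4)/4 = 4 + (¼)*24 = 4 + 6 = 10)
Y(P) = 22 + 10*P (Y(P) = 10*P + 22 = 22 + 10*P)
√(o(-56, -61) + Y(140)) = √(-56*(-61) + (22 + 10*140)) = √(3416 + (22 + 1400)) = √(3416 + 1422) = √4838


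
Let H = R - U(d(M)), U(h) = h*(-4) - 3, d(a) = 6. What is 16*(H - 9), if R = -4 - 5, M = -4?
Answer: 144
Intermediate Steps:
U(h) = -3 - 4*h (U(h) = -4*h - 3 = -3 - 4*h)
R = -9
H = 18 (H = -9 - (-3 - 4*6) = -9 - (-3 - 24) = -9 - 1*(-27) = -9 + 27 = 18)
16*(H - 9) = 16*(18 - 9) = 16*9 = 144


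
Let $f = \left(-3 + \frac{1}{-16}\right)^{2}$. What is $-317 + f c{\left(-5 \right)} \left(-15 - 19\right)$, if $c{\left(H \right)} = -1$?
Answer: $\frac{241}{128} \approx 1.8828$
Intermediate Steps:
$f = \frac{2401}{256}$ ($f = \left(-3 - \frac{1}{16}\right)^{2} = \left(- \frac{49}{16}\right)^{2} = \frac{2401}{256} \approx 9.3789$)
$-317 + f c{\left(-5 \right)} \left(-15 - 19\right) = -317 + \frac{2401 \left(- (-15 - 19)\right)}{256} = -317 + \frac{2401 \left(\left(-1\right) \left(-34\right)\right)}{256} = -317 + \frac{2401}{256} \cdot 34 = -317 + \frac{40817}{128} = \frac{241}{128}$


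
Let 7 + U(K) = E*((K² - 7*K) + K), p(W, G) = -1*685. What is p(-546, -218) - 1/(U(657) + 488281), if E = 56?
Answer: -16741308211/24439866 ≈ -685.00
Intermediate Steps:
p(W, G) = -685
U(K) = -7 - 336*K + 56*K² (U(K) = -7 + 56*((K² - 7*K) + K) = -7 + 56*(K² - 6*K) = -7 + (-336*K + 56*K²) = -7 - 336*K + 56*K²)
p(-546, -218) - 1/(U(657) + 488281) = -685 - 1/((-7 - 336*657 + 56*657²) + 488281) = -685 - 1/((-7 - 220752 + 56*431649) + 488281) = -685 - 1/((-7 - 220752 + 24172344) + 488281) = -685 - 1/(23951585 + 488281) = -685 - 1/24439866 = -16741308211/24439866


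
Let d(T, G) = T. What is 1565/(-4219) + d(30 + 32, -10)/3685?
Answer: -5505447/15547015 ≈ -0.35412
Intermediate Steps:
1565/(-4219) + d(30 + 32, -10)/3685 = 1565/(-4219) + (30 + 32)/3685 = 1565*(-1/4219) + 62*(1/3685) = -1565/4219 + 62/3685 = -5505447/15547015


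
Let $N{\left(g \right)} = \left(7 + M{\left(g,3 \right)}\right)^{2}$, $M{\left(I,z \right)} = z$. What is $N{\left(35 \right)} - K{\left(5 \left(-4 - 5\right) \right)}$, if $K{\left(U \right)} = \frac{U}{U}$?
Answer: $99$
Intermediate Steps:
$K{\left(U \right)} = 1$
$N{\left(g \right)} = 100$ ($N{\left(g \right)} = \left(7 + 3\right)^{2} = 10^{2} = 100$)
$N{\left(35 \right)} - K{\left(5 \left(-4 - 5\right) \right)} = 100 - 1 = 99$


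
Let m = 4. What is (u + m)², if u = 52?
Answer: 3136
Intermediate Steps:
(u + m)² = (52 + 4)² = 56² = 3136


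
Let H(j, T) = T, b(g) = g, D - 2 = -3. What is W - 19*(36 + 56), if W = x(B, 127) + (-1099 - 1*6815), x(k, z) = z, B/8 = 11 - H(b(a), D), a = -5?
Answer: -9535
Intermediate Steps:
D = -1 (D = 2 - 3 = -1)
B = 96 (B = 8*(11 - 1*(-1)) = 8*(11 + 1) = 8*12 = 96)
W = -7787 (W = 127 + (-1099 - 1*6815) = 127 + (-1099 - 6815) = 127 - 7914 = -7787)
W - 19*(36 + 56) = -7787 - 19*(36 + 56) = -7787 - 19*92 = -7787 - 1*1748 = -7787 - 1748 = -9535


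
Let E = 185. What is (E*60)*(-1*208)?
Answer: -2308800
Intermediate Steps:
(E*60)*(-1*208) = (185*60)*(-1*208) = 11100*(-208) = -2308800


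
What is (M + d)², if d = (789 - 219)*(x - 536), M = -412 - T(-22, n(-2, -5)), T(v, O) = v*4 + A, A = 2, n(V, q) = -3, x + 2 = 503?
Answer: 411116176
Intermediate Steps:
x = 501 (x = -2 + 503 = 501)
T(v, O) = 2 + 4*v (T(v, O) = v*4 + 2 = 4*v + 2 = 2 + 4*v)
M = -326 (M = -412 - (2 + 4*(-22)) = -412 - (2 - 88) = -412 - 1*(-86) = -412 + 86 = -326)
d = -19950 (d = (789 - 219)*(501 - 536) = 570*(-35) = -19950)
(M + d)² = (-326 - 19950)² = (-20276)² = 411116176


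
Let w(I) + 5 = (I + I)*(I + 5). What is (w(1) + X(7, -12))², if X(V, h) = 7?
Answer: 196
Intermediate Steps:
w(I) = -5 + 2*I*(5 + I) (w(I) = -5 + (I + I)*(I + 5) = -5 + (2*I)*(5 + I) = -5 + 2*I*(5 + I))
(w(1) + X(7, -12))² = ((-5 + 2*1² + 10*1) + 7)² = ((-5 + 2*1 + 10) + 7)² = ((-5 + 2 + 10) + 7)² = (7 + 7)² = 14² = 196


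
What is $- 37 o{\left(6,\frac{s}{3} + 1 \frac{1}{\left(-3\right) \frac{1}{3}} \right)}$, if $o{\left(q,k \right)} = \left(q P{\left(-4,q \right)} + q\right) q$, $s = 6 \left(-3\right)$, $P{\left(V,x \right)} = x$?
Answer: $-9324$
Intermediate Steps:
$s = -18$
$o{\left(q,k \right)} = q \left(q + q^{2}\right)$ ($o{\left(q,k \right)} = \left(q q + q\right) q = \left(q^{2} + q\right) q = \left(q + q^{2}\right) q = q \left(q + q^{2}\right)$)
$- 37 o{\left(6,\frac{s}{3} + 1 \frac{1}{\left(-3\right) \frac{1}{3}} \right)} = - 37 \cdot 6^{2} \left(1 + 6\right) = - 37 \cdot 36 \cdot 7 = \left(-37\right) 252 = -9324$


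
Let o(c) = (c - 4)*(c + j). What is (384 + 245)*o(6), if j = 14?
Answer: 25160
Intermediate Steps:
o(c) = (-4 + c)*(14 + c) (o(c) = (c - 4)*(c + 14) = (-4 + c)*(14 + c))
(384 + 245)*o(6) = (384 + 245)*(-56 + 6² + 10*6) = 629*(-56 + 36 + 60) = 629*40 = 25160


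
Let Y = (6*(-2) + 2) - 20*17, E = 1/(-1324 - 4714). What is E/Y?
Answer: 1/2113300 ≈ 4.7319e-7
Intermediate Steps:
E = -1/6038 (E = 1/(-6038) = -1/6038 ≈ -0.00016562)
Y = -350 (Y = (-12 + 2) - 340 = -10 - 340 = -350)
E/Y = -1/6038/(-350) = -1/6038*(-1/350) = 1/2113300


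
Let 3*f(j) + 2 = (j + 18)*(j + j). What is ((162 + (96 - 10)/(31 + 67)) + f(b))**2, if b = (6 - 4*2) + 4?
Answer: 85655025/2401 ≈ 35675.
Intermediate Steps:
b = 2 (b = (6 - 8) + 4 = -2 + 4 = 2)
f(j) = -2/3 + 2*j*(18 + j)/3 (f(j) = -2/3 + ((j + 18)*(j + j))/3 = -2/3 + ((18 + j)*(2*j))/3 = -2/3 + (2*j*(18 + j))/3 = -2/3 + 2*j*(18 + j)/3)
((162 + (96 - 10)/(31 + 67)) + f(b))**2 = ((162 + (96 - 10)/(31 + 67)) + (-2/3 + 12*2 + (2/3)*2**2))**2 = ((162 + 86/98) + (-2/3 + 24 + (2/3)*4))**2 = ((162 + 86*(1/98)) + (-2/3 + 24 + 8/3))**2 = ((162 + 43/49) + 26)**2 = (7981/49 + 26)**2 = (9255/49)**2 = 85655025/2401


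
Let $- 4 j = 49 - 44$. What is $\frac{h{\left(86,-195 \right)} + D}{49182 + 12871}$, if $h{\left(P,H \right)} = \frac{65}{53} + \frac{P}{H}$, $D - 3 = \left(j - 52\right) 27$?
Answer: $- \frac{59280097}{2565271020} \approx -0.023109$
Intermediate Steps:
$j = - \frac{5}{4}$ ($j = - \frac{49 - 44}{4} = \left(- \frac{1}{4}\right) 5 = - \frac{5}{4} \approx -1.25$)
$D = - \frac{5739}{4}$ ($D = 3 + \left(- \frac{5}{4} - 52\right) 27 = 3 - \frac{5751}{4} = - \frac{5739}{4} \approx -1434.8$)
$h{\left(P,H \right)} = \frac{65}{53} + \frac{P}{H}$ ($h{\left(P,H \right)} = 65 \cdot \frac{1}{53} + \frac{P}{H} = \frac{65}{53} + \frac{P}{H}$)
$\frac{h{\left(86,-195 \right)} + D}{49182 + 12871} = \frac{\left(\frac{65}{53} + \frac{86}{-195}\right) - \frac{5739}{4}}{49182 + 12871} = \frac{\left(\frac{65}{53} + 86 \left(- \frac{1}{195}\right)\right) - \frac{5739}{4}}{62053} = \left(\left(\frac{65}{53} - \frac{86}{195}\right) - \frac{5739}{4}\right) \frac{1}{62053} = \left(\frac{8117}{10335} - \frac{5739}{4}\right) \frac{1}{62053} = \left(- \frac{59280097}{41340}\right) \frac{1}{62053} = - \frac{59280097}{2565271020}$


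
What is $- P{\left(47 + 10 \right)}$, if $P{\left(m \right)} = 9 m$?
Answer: $-513$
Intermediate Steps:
$- P{\left(47 + 10 \right)} = - 9 \left(47 + 10\right) = - 9 \cdot 57 = \left(-1\right) 513 = -513$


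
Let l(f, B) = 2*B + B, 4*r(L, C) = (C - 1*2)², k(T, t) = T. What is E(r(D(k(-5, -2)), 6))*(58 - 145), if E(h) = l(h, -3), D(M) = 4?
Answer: 783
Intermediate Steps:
r(L, C) = (-2 + C)²/4 (r(L, C) = (C - 1*2)²/4 = (C - 2)²/4 = (-2 + C)²/4)
l(f, B) = 3*B
E(h) = -9 (E(h) = 3*(-3) = -9)
E(r(D(k(-5, -2)), 6))*(58 - 145) = -9*(58 - 145) = -9*(-87) = 783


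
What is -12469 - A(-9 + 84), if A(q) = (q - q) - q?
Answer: -12394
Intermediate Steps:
A(q) = -q (A(q) = 0 - q = -q)
-12469 - A(-9 + 84) = -12469 - (-1)*(-9 + 84) = -12469 - (-1)*75 = -12469 - 1*(-75) = -12469 + 75 = -12394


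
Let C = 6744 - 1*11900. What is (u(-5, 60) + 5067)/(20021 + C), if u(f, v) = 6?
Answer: 1691/4955 ≈ 0.34127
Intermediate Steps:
C = -5156 (C = 6744 - 11900 = -5156)
(u(-5, 60) + 5067)/(20021 + C) = (6 + 5067)/(20021 - 5156) = 5073/14865 = 5073*(1/14865) = 1691/4955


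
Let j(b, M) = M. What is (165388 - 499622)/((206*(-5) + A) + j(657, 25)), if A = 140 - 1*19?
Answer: 167117/442 ≈ 378.09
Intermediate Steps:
A = 121 (A = 140 - 19 = 121)
(165388 - 499622)/((206*(-5) + A) + j(657, 25)) = (165388 - 499622)/((206*(-5) + 121) + 25) = -334234/((-1030 + 121) + 25) = -334234/(-909 + 25) = -334234/(-884) = -334234*(-1/884) = 167117/442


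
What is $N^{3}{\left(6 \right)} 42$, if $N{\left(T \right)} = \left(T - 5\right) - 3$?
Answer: $-336$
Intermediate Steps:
$N{\left(T \right)} = -8 + T$ ($N{\left(T \right)} = \left(-5 + T\right) - 3 = -8 + T$)
$N^{3}{\left(6 \right)} 42 = \left(-8 + 6\right)^{3} \cdot 42 = \left(-2\right)^{3} \cdot 42 = \left(-8\right) 42 = -336$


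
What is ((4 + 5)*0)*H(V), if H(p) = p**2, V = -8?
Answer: 0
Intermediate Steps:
((4 + 5)*0)*H(V) = ((4 + 5)*0)*(-8)**2 = (9*0)*64 = 0*64 = 0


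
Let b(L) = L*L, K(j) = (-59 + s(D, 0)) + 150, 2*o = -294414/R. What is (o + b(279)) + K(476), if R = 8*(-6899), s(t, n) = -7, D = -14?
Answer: 4300983807/55192 ≈ 77928.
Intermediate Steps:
R = -55192
o = 147207/55192 (o = (-294414/(-55192))/2 = (-294414*(-1/55192))/2 = (½)*(147207/27596) = 147207/55192 ≈ 2.6672)
K(j) = 84 (K(j) = (-59 - 7) + 150 = -66 + 150 = 84)
b(L) = L²
(o + b(279)) + K(476) = (147207/55192 + 279²) + 84 = (147207/55192 + 77841) + 84 = 4296347679/55192 + 84 = 4300983807/55192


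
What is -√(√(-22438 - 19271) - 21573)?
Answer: -√(-21573 + I*√41709) ≈ -0.69522 - 146.88*I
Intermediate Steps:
-√(√(-22438 - 19271) - 21573) = -√(√(-41709) - 21573) = -√(I*√41709 - 21573) = -√(-21573 + I*√41709)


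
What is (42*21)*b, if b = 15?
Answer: 13230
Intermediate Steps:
(42*21)*b = (42*21)*15 = 882*15 = 13230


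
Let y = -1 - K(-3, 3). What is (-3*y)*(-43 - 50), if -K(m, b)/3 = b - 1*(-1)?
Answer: 3069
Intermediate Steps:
K(m, b) = -3 - 3*b (K(m, b) = -3*(b - 1*(-1)) = -3*(b + 1) = -3*(1 + b) = -3 - 3*b)
y = 11 (y = -1 - (-3 - 3*3) = -1 - (-3 - 9) = -1 - 1*(-12) = -1 + 12 = 11)
(-3*y)*(-43 - 50) = (-3*11)*(-43 - 50) = -33*(-93) = 3069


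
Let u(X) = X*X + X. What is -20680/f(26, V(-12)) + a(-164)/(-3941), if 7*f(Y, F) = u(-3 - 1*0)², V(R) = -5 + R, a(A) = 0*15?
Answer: -36190/9 ≈ -4021.1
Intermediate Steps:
a(A) = 0
u(X) = X + X² (u(X) = X² + X = X + X²)
f(Y, F) = 36/7 (f(Y, F) = ((-3 - 1*0)*(1 + (-3 - 1*0)))²/7 = ((-3 + 0)*(1 + (-3 + 0)))²/7 = (-3*(1 - 3))²/7 = (-3*(-2))²/7 = (⅐)*6² = (⅐)*36 = 36/7)
-20680/f(26, V(-12)) + a(-164)/(-3941) = -20680/36/7 + 0/(-3941) = -20680*7/36 + 0*(-1/3941) = -36190/9 + 0 = -36190/9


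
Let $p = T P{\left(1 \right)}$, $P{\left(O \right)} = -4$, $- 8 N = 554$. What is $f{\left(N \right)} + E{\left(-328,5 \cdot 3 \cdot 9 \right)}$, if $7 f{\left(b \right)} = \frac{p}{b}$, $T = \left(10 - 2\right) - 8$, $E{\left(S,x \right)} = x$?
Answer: $135$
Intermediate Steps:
$N = - \frac{277}{4}$ ($N = \left(- \frac{1}{8}\right) 554 = - \frac{277}{4} \approx -69.25$)
$T = 0$ ($T = 8 - 8 = 0$)
$p = 0$ ($p = 0 \left(-4\right) = 0$)
$f{\left(b \right)} = 0$ ($f{\left(b \right)} = \frac{0 \frac{1}{b}}{7} = \frac{1}{7} \cdot 0 = 0$)
$f{\left(N \right)} + E{\left(-328,5 \cdot 3 \cdot 9 \right)} = 0 + 5 \cdot 3 \cdot 9 = 0 + 15 \cdot 9 = 0 + 135 = 135$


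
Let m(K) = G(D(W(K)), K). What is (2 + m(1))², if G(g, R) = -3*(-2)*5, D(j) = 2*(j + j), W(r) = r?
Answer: 1024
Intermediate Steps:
D(j) = 4*j (D(j) = 2*(2*j) = 4*j)
G(g, R) = 30 (G(g, R) = 6*5 = 30)
m(K) = 30
(2 + m(1))² = (2 + 30)² = 32² = 1024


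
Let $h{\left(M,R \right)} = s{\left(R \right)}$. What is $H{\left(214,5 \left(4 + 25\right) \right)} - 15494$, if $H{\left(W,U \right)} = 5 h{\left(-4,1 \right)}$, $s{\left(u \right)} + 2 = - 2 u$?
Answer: $-15514$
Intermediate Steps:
$s{\left(u \right)} = -2 - 2 u$
$h{\left(M,R \right)} = -2 - 2 R$
$H{\left(W,U \right)} = -20$ ($H{\left(W,U \right)} = 5 \left(-2 - 2\right) = 5 \left(-4\right) = -20$)
$H{\left(214,5 \left(4 + 25\right) \right)} - 15494 = -20 - 15494 = -15514$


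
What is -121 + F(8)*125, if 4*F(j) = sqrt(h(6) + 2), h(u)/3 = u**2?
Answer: -121 + 125*sqrt(110)/4 ≈ 206.75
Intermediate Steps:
h(u) = 3*u**2
F(j) = sqrt(110)/4 (F(j) = sqrt(3*6**2 + 2)/4 = sqrt(3*36 + 2)/4 = sqrt(108 + 2)/4 = sqrt(110)/4)
-121 + F(8)*125 = -121 + (sqrt(110)/4)*125 = -121 + 125*sqrt(110)/4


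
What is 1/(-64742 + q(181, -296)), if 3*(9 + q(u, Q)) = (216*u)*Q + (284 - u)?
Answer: -3/11766566 ≈ -2.5496e-7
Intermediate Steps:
q(u, Q) = 257/3 - u/3 + 72*Q*u (q(u, Q) = -9 + ((216*u)*Q + (284 - u))/3 = -9 + (216*Q*u + (284 - u))/3 = -9 + (284 - u + 216*Q*u)/3 = -9 + (284/3 - u/3 + 72*Q*u) = 257/3 - u/3 + 72*Q*u)
1/(-64742 + q(181, -296)) = 1/(-64742 + (257/3 - 1/3*181 + 72*(-296)*181)) = 1/(-64742 + (257/3 - 181/3 - 3857472)) = 1/(-64742 - 11572340/3) = 1/(-11766566/3) = -3/11766566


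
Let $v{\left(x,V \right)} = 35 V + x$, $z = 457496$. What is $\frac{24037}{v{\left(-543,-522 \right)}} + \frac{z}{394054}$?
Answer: $- \frac{432501875}{3706668951} \approx -0.11668$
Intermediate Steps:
$v{\left(x,V \right)} = x + 35 V$
$\frac{24037}{v{\left(-543,-522 \right)}} + \frac{z}{394054} = \frac{24037}{-543 + 35 \left(-522\right)} + \frac{457496}{394054} = \frac{24037}{-543 - 18270} + 457496 \cdot \frac{1}{394054} = \frac{24037}{-18813} + \frac{228748}{197027} = 24037 \left(- \frac{1}{18813}\right) + \frac{228748}{197027} = - \frac{24037}{18813} + \frac{228748}{197027} = - \frac{432501875}{3706668951}$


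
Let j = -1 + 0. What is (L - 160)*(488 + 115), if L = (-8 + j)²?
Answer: -47637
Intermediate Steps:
j = -1
L = 81 (L = (-8 - 1)² = (-9)² = 81)
(L - 160)*(488 + 115) = (81 - 160)*(488 + 115) = -79*603 = -47637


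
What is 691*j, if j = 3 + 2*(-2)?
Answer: -691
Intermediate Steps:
j = -1 (j = 3 - 4 = -1)
691*j = 691*(-1) = -691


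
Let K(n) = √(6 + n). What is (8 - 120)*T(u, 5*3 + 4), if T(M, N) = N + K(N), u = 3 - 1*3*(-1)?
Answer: -2688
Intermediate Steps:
u = 6 (u = 3 - 3*(-1) = 3 + 3 = 6)
T(M, N) = N + √(6 + N)
(8 - 120)*T(u, 5*3 + 4) = (8 - 120)*((5*3 + 4) + √(6 + (5*3 + 4))) = -112*((15 + 4) + √(6 + (15 + 4))) = -112*(19 + √(6 + 19)) = -112*(19 + √25) = -112*(19 + 5) = -112*24 = -2688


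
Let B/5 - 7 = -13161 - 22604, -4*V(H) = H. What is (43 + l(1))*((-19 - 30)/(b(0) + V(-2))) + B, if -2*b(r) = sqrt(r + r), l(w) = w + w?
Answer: -183200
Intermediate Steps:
V(H) = -H/4
l(w) = 2*w
b(r) = -sqrt(2)*sqrt(r)/2 (b(r) = -sqrt(r + r)/2 = -sqrt(2)*sqrt(r)/2)
B = -178790 (B = 35 + 5*(-13161 - 22604) = 35 + 5*(-35765) = 35 - 178825 = -178790)
(43 + l(1))*((-19 - 30)/(b(0) + V(-2))) + B = (43 + 2*1)*((-19 - 30)/(-sqrt(2)*sqrt(0)/2 - 1/4*(-2))) - 178790 = (43 + 2)*(-49/(-1/2*sqrt(2)*0 + 1/2)) - 178790 = 45*(-49/(0 + 1/2)) - 178790 = 45*(-49/1/2) - 178790 = 45*(-49*2) - 178790 = 45*(-98) - 178790 = -4410 - 178790 = -183200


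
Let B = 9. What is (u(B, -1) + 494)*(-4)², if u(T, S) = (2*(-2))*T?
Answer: 7328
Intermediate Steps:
u(T, S) = -4*T
(u(B, -1) + 494)*(-4)² = (-4*9 + 494)*(-4)² = (-36 + 494)*16 = 458*16 = 7328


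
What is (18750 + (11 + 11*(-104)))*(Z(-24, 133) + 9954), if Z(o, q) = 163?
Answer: 178231189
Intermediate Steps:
(18750 + (11 + 11*(-104)))*(Z(-24, 133) + 9954) = (18750 + (11 + 11*(-104)))*(163 + 9954) = (18750 + (11 - 1144))*10117 = (18750 - 1133)*10117 = 17617*10117 = 178231189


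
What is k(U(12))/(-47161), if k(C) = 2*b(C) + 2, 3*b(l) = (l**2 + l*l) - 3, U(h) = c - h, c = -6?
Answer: -432/47161 ≈ -0.0091601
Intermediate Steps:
U(h) = -6 - h
b(l) = -1 + 2*l**2/3 (b(l) = ((l**2 + l*l) - 3)/3 = ((l**2 + l**2) - 3)/3 = (2*l**2 - 3)/3 = (-3 + 2*l**2)/3 = -1 + 2*l**2/3)
k(C) = 4*C**2/3 (k(C) = 2*(-1 + 2*C**2/3) + 2 = (-2 + 4*C**2/3) + 2 = 4*C**2/3)
k(U(12))/(-47161) = (4*(-6 - 1*12)**2/3)/(-47161) = (4*(-6 - 12)**2/3)*(-1/47161) = ((4/3)*(-18)**2)*(-1/47161) = ((4/3)*324)*(-1/47161) = 432*(-1/47161) = -432/47161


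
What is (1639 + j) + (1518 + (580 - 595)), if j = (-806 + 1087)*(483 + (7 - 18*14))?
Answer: 70020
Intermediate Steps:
j = 66878 (j = 281*(483 + (7 - 252)) = 281*(483 - 245) = 281*238 = 66878)
(1639 + j) + (1518 + (580 - 595)) = (1639 + 66878) + (1518 + (580 - 595)) = 68517 + (1518 - 15) = 68517 + 1503 = 70020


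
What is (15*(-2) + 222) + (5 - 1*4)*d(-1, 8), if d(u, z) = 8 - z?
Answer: 192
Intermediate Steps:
(15*(-2) + 222) + (5 - 1*4)*d(-1, 8) = (15*(-2) + 222) + (5 - 1*4)*(8 - 1*8) = (-30 + 222) + (5 - 4)*(8 - 8) = 192 + 1*0 = 192 + 0 = 192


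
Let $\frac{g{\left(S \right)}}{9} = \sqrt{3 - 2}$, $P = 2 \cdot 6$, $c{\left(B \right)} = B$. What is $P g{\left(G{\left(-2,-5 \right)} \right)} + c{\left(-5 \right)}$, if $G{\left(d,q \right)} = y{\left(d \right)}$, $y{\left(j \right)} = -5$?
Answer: $103$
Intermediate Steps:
$G{\left(d,q \right)} = -5$
$P = 12$
$g{\left(S \right)} = 9$ ($g{\left(S \right)} = 9 \sqrt{3 - 2} = 9 \sqrt{1} = 9 \cdot 1 = 9$)
$P g{\left(G{\left(-2,-5 \right)} \right)} + c{\left(-5 \right)} = 12 \cdot 9 - 5 = 108 - 5 = 103$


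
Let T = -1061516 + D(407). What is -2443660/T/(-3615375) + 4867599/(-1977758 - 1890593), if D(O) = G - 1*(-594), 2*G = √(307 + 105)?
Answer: -3961551170338734553477729/3148300152154475994162825 - 488732*√103/813861035918011575 ≈ -1.2583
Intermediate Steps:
G = √103 (G = √(307 + 105)/2 = √412/2 = (2*√103)/2 = √103 ≈ 10.149)
D(O) = 594 + √103 (D(O) = √103 - 1*(-594) = √103 + 594 = 594 + √103)
T = -1060922 + √103 (T = -1061516 + (594 + √103) = -1060922 + √103 ≈ -1.0609e+6)
-2443660/T/(-3615375) + 4867599/(-1977758 - 1890593) = -2443660/(-1060922 + √103)/(-3615375) + 4867599/(-1977758 - 1890593) = -2443660/(-1060922 + √103)*(-1/3615375) + 4867599/(-3868351) = 488732/(723075*(-1060922 + √103)) + 4867599*(-1/3868351) = 488732/(723075*(-1060922 + √103)) - 4867599/3868351 = -4867599/3868351 + 488732/(723075*(-1060922 + √103))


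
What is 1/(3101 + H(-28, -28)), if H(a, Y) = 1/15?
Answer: 15/46516 ≈ 0.00032247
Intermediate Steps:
H(a, Y) = 1/15
1/(3101 + H(-28, -28)) = 1/(3101 + 1/15) = 1/(46516/15) = 15/46516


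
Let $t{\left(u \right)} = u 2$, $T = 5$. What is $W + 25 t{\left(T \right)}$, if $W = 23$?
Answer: $273$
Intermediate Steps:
$t{\left(u \right)} = 2 u$
$W + 25 t{\left(T \right)} = 23 + 25 \cdot 2 \cdot 5 = 23 + 25 \cdot 10 = 23 + 250 = 273$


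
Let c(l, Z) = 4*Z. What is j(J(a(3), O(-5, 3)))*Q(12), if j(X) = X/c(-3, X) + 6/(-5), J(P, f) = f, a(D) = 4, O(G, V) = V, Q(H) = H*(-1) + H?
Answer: 0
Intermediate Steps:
Q(H) = 0 (Q(H) = -H + H = 0)
j(X) = -19/20 (j(X) = X/((4*X)) + 6/(-5) = X*(1/(4*X)) + 6*(-⅕) = ¼ - 6/5 = -19/20)
j(J(a(3), O(-5, 3)))*Q(12) = -19/20*0 = 0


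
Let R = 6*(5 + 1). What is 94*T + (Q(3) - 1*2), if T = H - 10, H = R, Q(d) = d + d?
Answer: 2448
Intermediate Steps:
R = 36 (R = 6*6 = 36)
Q(d) = 2*d
H = 36
T = 26 (T = 36 - 10 = 26)
94*T + (Q(3) - 1*2) = 94*26 + (2*3 - 1*2) = 2444 + (6 - 2) = 2444 + 4 = 2448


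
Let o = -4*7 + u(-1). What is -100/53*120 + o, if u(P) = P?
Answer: -13537/53 ≈ -255.42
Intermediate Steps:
o = -29 (o = -4*7 - 1 = -28 - 1 = -29)
-100/53*120 + o = -100/53*120 - 29 = -12000/53 - 29 = -13537/53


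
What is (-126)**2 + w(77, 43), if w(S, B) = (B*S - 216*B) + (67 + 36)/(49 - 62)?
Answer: 128584/13 ≈ 9891.1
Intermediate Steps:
w(S, B) = -103/13 - 216*B + B*S (w(S, B) = (-216*B + B*S) + 103/(-13) = (-216*B + B*S) + 103*(-1/13) = (-216*B + B*S) - 103/13 = -103/13 - 216*B + B*S)
(-126)**2 + w(77, 43) = (-126)**2 + (-103/13 - 216*43 + 43*77) = 15876 + (-103/13 - 9288 + 3311) = 15876 - 77804/13 = 128584/13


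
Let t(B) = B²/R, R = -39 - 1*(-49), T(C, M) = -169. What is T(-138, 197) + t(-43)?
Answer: 159/10 ≈ 15.900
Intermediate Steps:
R = 10 (R = -39 + 49 = 10)
t(B) = B²/10
T(-138, 197) + t(-43) = -169 + (⅒)*(-43)² = -169 + (⅒)*1849 = -169 + 1849/10 = 159/10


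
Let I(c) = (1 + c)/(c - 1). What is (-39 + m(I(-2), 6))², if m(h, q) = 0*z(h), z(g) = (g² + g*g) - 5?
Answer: 1521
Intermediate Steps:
z(g) = -5 + 2*g² (z(g) = (g² + g²) - 5 = 2*g² - 5 = -5 + 2*g²)
I(c) = (1 + c)/(-1 + c)
m(h, q) = 0 (m(h, q) = 0*(-5 + 2*h²) = 0)
(-39 + m(I(-2), 6))² = (-39 + 0)² = (-39)² = 1521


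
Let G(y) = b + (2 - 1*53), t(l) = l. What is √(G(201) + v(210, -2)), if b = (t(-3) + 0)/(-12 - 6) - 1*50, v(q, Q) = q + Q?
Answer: √3858/6 ≈ 10.352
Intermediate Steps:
v(q, Q) = Q + q
b = -299/6 (b = (-3 + 0)/(-12 - 6) - 1*50 = -3/(-18) - 50 = -3*(-1/18) - 50 = ⅙ - 50 = -299/6 ≈ -49.833)
G(y) = -605/6 (G(y) = -299/6 + (2 - 1*53) = -299/6 + (2 - 53) = -299/6 - 51 = -605/6)
√(G(201) + v(210, -2)) = √(-605/6 + (-2 + 210)) = √(-605/6 + 208) = √(643/6) = √3858/6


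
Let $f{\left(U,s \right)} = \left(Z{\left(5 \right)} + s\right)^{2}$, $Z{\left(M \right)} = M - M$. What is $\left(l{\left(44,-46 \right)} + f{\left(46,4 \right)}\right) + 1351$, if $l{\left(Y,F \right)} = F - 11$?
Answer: $1310$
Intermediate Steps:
$Z{\left(M \right)} = 0$
$f{\left(U,s \right)} = s^{2}$ ($f{\left(U,s \right)} = \left(0 + s\right)^{2} = s^{2}$)
$l{\left(Y,F \right)} = -11 + F$
$\left(l{\left(44,-46 \right)} + f{\left(46,4 \right)}\right) + 1351 = \left(\left(-11 - 46\right) + 4^{2}\right) + 1351 = \left(-57 + 16\right) + 1351 = -41 + 1351 = 1310$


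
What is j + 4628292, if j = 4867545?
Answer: 9495837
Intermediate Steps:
j + 4628292 = 4867545 + 4628292 = 9495837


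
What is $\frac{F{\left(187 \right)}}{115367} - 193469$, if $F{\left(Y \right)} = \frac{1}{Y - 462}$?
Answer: $- \frac{6137982983826}{31725925} \approx -1.9347 \cdot 10^{5}$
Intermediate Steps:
$F{\left(Y \right)} = \frac{1}{-462 + Y}$
$\frac{F{\left(187 \right)}}{115367} - 193469 = \frac{1}{\left(-462 + 187\right) 115367} - 193469 = \frac{1}{-275} \cdot \frac{1}{115367} - 193469 = \left(- \frac{1}{275}\right) \frac{1}{115367} - 193469 = - \frac{1}{31725925} - 193469 = - \frac{6137982983826}{31725925}$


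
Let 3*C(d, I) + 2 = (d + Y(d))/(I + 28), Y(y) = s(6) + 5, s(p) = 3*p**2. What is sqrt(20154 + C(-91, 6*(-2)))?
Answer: sqrt(2902146)/12 ≈ 141.96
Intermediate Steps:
Y(y) = 113 (Y(y) = 3*6**2 + 5 = 3*36 + 5 = 108 + 5 = 113)
C(d, I) = -2/3 + (113 + d)/(3*(28 + I)) (C(d, I) = -2/3 + ((d + 113)/(I + 28))/3 = -2/3 + ((113 + d)/(28 + I))/3 = -2/3 + (113 + d)/(3*(28 + I)))
sqrt(20154 + C(-91, 6*(-2))) = sqrt(20154 + (57 - 91 - 12*(-2))/(3*(28 + 6*(-2)))) = sqrt(20154 + (57 - 91 - 2*(-12))/(3*(28 - 12))) = sqrt(20154 + (1/3)*(57 - 91 + 24)/16) = sqrt(20154 + (1/3)*(1/16)*(-10)) = sqrt(20154 - 5/24) = sqrt(483691/24) = sqrt(2902146)/12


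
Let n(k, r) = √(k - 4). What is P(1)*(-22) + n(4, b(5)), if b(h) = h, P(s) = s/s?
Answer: -22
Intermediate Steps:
P(s) = 1
n(k, r) = √(-4 + k)
P(1)*(-22) + n(4, b(5)) = 1*(-22) + √(-4 + 4) = -22 + √0 = -22 + 0 = -22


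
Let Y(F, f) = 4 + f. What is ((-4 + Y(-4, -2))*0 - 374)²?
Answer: 139876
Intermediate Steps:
((-4 + Y(-4, -2))*0 - 374)² = ((-4 + (4 - 2))*0 - 374)² = ((-4 + 2)*0 - 374)² = (-2*0 - 374)² = (0 - 374)² = (-374)² = 139876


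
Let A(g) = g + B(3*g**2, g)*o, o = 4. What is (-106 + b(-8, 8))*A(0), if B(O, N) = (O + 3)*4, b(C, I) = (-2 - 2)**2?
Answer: -4320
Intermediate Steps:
b(C, I) = 16 (b(C, I) = (-4)**2 = 16)
B(O, N) = 12 + 4*O (B(O, N) = (3 + O)*4 = 12 + 4*O)
A(g) = 48 + g + 48*g**2 (A(g) = g + (12 + 4*(3*g**2))*4 = g + (12 + 12*g**2)*4 = g + (48 + 48*g**2) = 48 + g + 48*g**2)
(-106 + b(-8, 8))*A(0) = (-106 + 16)*(48 + 0 + 48*0**2) = -90*(48 + 0 + 48*0) = -90*(48 + 0 + 0) = -90*48 = -4320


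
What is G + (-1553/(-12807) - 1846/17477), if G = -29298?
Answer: -6557707456763/223827939 ≈ -29298.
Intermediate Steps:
G + (-1553/(-12807) - 1846/17477) = -29298 + (-1553/(-12807) - 1846/17477) = -29298 + (-1553*(-1/12807) - 1846*1/17477) = -29298 + (1553/12807 - 1846/17477) = -29298 + 3500059/223827939 = -6557707456763/223827939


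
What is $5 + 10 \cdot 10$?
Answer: $105$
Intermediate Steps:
$5 + 10 \cdot 10 = 5 + 100 = 105$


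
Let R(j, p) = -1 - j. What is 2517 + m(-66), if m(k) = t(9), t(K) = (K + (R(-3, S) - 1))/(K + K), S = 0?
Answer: 22658/9 ≈ 2517.6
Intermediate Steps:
t(K) = (1 + K)/(2*K) (t(K) = (K + ((-1 - 1*(-3)) - 1))/(K + K) = (K + ((-1 + 3) - 1))/((2*K)) = (K + (2 - 1))*(1/(2*K)) = (K + 1)*(1/(2*K)) = (1 + K)*(1/(2*K)) = (1 + K)/(2*K))
m(k) = 5/9 (m(k) = (½)*(1 + 9)/9 = (½)*(⅑)*10 = 5/9)
2517 + m(-66) = 2517 + 5/9 = 22658/9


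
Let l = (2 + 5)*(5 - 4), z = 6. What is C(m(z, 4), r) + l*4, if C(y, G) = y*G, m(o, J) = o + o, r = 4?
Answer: 76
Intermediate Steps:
m(o, J) = 2*o
l = 7 (l = 7*1 = 7)
C(y, G) = G*y
C(m(z, 4), r) + l*4 = 4*(2*6) + 7*4 = 4*12 + 28 = 48 + 28 = 76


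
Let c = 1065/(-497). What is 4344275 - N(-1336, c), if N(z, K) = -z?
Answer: 4342939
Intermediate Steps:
c = -15/7 (c = 1065*(-1/497) = -15/7 ≈ -2.1429)
4344275 - N(-1336, c) = 4344275 - (-1)*(-1336) = 4344275 - 1*1336 = 4344275 - 1336 = 4342939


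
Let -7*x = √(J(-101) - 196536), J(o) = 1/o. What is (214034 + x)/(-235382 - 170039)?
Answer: -214034/405421 + I*√2004863837/286632647 ≈ -0.52793 + 0.00015621*I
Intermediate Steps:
x = -I*√2004863837/707 (x = -√(1/(-101) - 196536)/7 = -√(-1/101 - 196536)/7 = -I*√2004863837/707 ≈ -63.332*I)
(214034 + x)/(-235382 - 170039) = (214034 - I*√2004863837/707)/(-235382 - 170039) = (214034 - I*√2004863837/707)/(-405421) = (214034 - I*√2004863837/707)*(-1/405421) = -214034/405421 + I*√2004863837/286632647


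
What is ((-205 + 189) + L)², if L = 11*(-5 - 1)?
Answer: 6724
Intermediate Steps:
L = -66 (L = 11*(-6) = -66)
((-205 + 189) + L)² = ((-205 + 189) - 66)² = (-16 - 66)² = (-82)² = 6724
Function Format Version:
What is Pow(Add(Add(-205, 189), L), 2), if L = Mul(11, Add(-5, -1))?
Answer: 6724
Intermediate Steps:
L = -66 (L = Mul(11, -6) = -66)
Pow(Add(Add(-205, 189), L), 2) = Pow(Add(Add(-205, 189), -66), 2) = Pow(Add(-16, -66), 2) = Pow(-82, 2) = 6724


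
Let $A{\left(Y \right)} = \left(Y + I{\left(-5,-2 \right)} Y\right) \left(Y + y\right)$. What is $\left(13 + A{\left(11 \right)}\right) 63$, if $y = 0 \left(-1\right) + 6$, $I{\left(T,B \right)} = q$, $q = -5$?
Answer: $-46305$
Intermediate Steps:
$I{\left(T,B \right)} = -5$
$y = 6$ ($y = 0 + 6 = 6$)
$A{\left(Y \right)} = - 4 Y \left(6 + Y\right)$ ($A{\left(Y \right)} = \left(Y - 5 Y\right) \left(Y + 6\right) = - 4 Y \left(6 + Y\right)$)
$\left(13 + A{\left(11 \right)}\right) 63 = \left(13 + 4 \cdot 11 \left(-6 - 11\right)\right) 63 = \left(13 + 4 \cdot 11 \left(-17\right)\right) 63 = \left(13 - 748\right) 63 = \left(-735\right) 63 = -46305$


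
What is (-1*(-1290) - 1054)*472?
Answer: 111392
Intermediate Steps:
(-1*(-1290) - 1054)*472 = (1290 - 1054)*472 = 236*472 = 111392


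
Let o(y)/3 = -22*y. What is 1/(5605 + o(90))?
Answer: -1/335 ≈ -0.0029851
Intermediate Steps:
o(y) = -66*y (o(y) = 3*(-22*y) = -66*y)
1/(5605 + o(90)) = 1/(5605 - 66*90) = 1/(5605 - 5940) = 1/(-335) = -1/335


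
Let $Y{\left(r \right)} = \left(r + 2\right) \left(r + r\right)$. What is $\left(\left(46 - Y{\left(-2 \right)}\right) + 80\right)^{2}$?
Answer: $15876$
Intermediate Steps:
$Y{\left(r \right)} = 2 r \left(2 + r\right)$ ($Y{\left(r \right)} = \left(2 + r\right) 2 r = 2 r \left(2 + r\right)$)
$\left(\left(46 - Y{\left(-2 \right)}\right) + 80\right)^{2} = \left(\left(46 - 2 \left(-2\right) \left(2 - 2\right)\right) + 80\right)^{2} = \left(\left(46 - 2 \left(-2\right) 0\right) + 80\right)^{2} = \left(\left(46 - 0\right) + 80\right)^{2} = \left(\left(46 + 0\right) + 80\right)^{2} = \left(46 + 80\right)^{2} = 126^{2} = 15876$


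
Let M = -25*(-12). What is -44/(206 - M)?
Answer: 22/47 ≈ 0.46809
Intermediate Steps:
M = 300
-44/(206 - M) = -44/(206 - 1*300) = -44/(206 - 300) = -44/(-94) = -44*(-1/94) = 22/47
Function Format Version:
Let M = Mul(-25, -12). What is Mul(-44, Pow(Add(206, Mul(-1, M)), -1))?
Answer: Rational(22, 47) ≈ 0.46809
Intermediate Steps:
M = 300
Mul(-44, Pow(Add(206, Mul(-1, M)), -1)) = Mul(-44, Pow(Add(206, Mul(-1, 300)), -1)) = Mul(-44, Pow(Add(206, -300), -1)) = Mul(-44, Pow(-94, -1)) = Mul(-44, Rational(-1, 94)) = Rational(22, 47)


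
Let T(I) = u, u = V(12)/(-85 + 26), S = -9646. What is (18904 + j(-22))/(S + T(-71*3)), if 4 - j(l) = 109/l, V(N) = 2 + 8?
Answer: -8183005/4173576 ≈ -1.9607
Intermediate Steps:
V(N) = 10
j(l) = 4 - 109/l
u = -10/59 (u = 10/(-85 + 26) = 10/(-59) = 10*(-1/59) = -10/59 ≈ -0.16949)
T(I) = -10/59
(18904 + j(-22))/(S + T(-71*3)) = (18904 + (4 - 109/(-22)))/(-9646 - 10/59) = (18904 + (4 - 109*(-1/22)))/(-569124/59) = (18904 + (4 + 109/22))*(-59/569124) = (18904 + 197/22)*(-59/569124) = (416085/22)*(-59/569124) = -8183005/4173576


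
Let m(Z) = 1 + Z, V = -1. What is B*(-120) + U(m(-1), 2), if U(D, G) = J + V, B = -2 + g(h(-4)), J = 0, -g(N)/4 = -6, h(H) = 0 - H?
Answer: -2641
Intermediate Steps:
h(H) = -H
g(N) = 24 (g(N) = -4*(-6) = 24)
B = 22 (B = -2 + 24 = 22)
U(D, G) = -1 (U(D, G) = 0 - 1 = -1)
B*(-120) + U(m(-1), 2) = 22*(-120) - 1 = -2640 - 1 = -2641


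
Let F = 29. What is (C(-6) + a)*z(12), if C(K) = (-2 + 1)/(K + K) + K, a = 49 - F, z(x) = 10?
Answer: 845/6 ≈ 140.83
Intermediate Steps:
a = 20 (a = 49 - 1*29 = 49 - 29 = 20)
C(K) = K - 1/(2*K) (C(K) = -1/(2*K) + K = K - 1/(2*K))
(C(-6) + a)*z(12) = ((-6 - 1/2/(-6)) + 20)*10 = ((-6 - 1/2*(-1/6)) + 20)*10 = ((-6 + 1/12) + 20)*10 = (-71/12 + 20)*10 = (169/12)*10 = 845/6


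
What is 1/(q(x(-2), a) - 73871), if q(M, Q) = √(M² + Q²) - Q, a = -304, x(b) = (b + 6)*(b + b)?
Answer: -73567/5412010817 - 16*√362/5412010817 ≈ -1.3650e-5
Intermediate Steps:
x(b) = 2*b*(6 + b) (x(b) = (6 + b)*(2*b) = 2*b*(6 + b))
1/(q(x(-2), a) - 73871) = 1/((√((2*(-2)*(6 - 2))² + (-304)²) - 1*(-304)) - 73871) = 1/((√((2*(-2)*4)² + 92416) + 304) - 73871) = 1/((√((-16)² + 92416) + 304) - 73871) = 1/((√(256 + 92416) + 304) - 73871) = 1/((√92672 + 304) - 73871) = 1/((16*√362 + 304) - 73871) = 1/((304 + 16*√362) - 73871) = 1/(-73567 + 16*√362)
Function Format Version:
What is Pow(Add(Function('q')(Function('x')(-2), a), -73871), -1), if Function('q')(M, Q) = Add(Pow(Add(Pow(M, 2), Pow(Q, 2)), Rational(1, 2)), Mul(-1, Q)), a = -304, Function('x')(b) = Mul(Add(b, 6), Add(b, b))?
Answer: Add(Rational(-73567, 5412010817), Mul(Rational(-16, 5412010817), Pow(362, Rational(1, 2)))) ≈ -1.3650e-5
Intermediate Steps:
Function('x')(b) = Mul(2, b, Add(6, b)) (Function('x')(b) = Mul(Add(6, b), Mul(2, b)) = Mul(2, b, Add(6, b)))
Pow(Add(Function('q')(Function('x')(-2), a), -73871), -1) = Pow(Add(Add(Pow(Add(Pow(Mul(2, -2, Add(6, -2)), 2), Pow(-304, 2)), Rational(1, 2)), Mul(-1, -304)), -73871), -1) = Pow(Add(Add(Pow(Add(Pow(Mul(2, -2, 4), 2), 92416), Rational(1, 2)), 304), -73871), -1) = Pow(Add(Add(Pow(Add(Pow(-16, 2), 92416), Rational(1, 2)), 304), -73871), -1) = Pow(Add(Add(Pow(Add(256, 92416), Rational(1, 2)), 304), -73871), -1) = Pow(Add(Add(Pow(92672, Rational(1, 2)), 304), -73871), -1) = Pow(Add(Add(Mul(16, Pow(362, Rational(1, 2))), 304), -73871), -1) = Pow(Add(Add(304, Mul(16, Pow(362, Rational(1, 2)))), -73871), -1) = Pow(Add(-73567, Mul(16, Pow(362, Rational(1, 2)))), -1)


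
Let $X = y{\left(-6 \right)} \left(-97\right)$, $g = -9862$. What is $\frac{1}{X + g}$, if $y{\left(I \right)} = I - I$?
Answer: $- \frac{1}{9862} \approx -0.0001014$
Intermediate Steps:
$y{\left(I \right)} = 0$
$X = 0$ ($X = 0 \left(-97\right) = 0$)
$\frac{1}{X + g} = \frac{1}{0 - 9862} = \frac{1}{-9862} = - \frac{1}{9862}$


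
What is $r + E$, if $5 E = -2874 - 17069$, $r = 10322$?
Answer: $\frac{31667}{5} \approx 6333.4$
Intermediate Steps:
$E = - \frac{19943}{5}$ ($E = \frac{-2874 - 17069}{5} = \frac{1}{5} \left(-19943\right) = - \frac{19943}{5} \approx -3988.6$)
$r + E = 10322 - \frac{19943}{5} = \frac{31667}{5}$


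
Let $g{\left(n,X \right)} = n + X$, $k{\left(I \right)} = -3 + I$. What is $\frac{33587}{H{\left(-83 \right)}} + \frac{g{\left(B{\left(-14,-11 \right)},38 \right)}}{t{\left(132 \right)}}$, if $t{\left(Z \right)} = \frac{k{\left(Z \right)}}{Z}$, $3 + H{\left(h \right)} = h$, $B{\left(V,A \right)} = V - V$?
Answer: $- \frac{30243}{86} \approx -351.66$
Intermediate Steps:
$B{\left(V,A \right)} = 0$
$H{\left(h \right)} = -3 + h$
$t{\left(Z \right)} = \frac{-3 + Z}{Z}$
$g{\left(n,X \right)} = X + n$
$\frac{33587}{H{\left(-83 \right)}} + \frac{g{\left(B{\left(-14,-11 \right)},38 \right)}}{t{\left(132 \right)}} = \frac{33587}{-3 - 83} + \frac{38 + 0}{\frac{1}{132} \left(-3 + 132\right)} = \frac{33587}{-86} + \frac{38}{\frac{1}{132} \cdot 129} = 33587 \left(- \frac{1}{86}\right) + \frac{38}{\frac{43}{44}} = - \frac{33587}{86} + 38 \cdot \frac{44}{43} = - \frac{33587}{86} + \frac{1672}{43} = - \frac{30243}{86}$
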